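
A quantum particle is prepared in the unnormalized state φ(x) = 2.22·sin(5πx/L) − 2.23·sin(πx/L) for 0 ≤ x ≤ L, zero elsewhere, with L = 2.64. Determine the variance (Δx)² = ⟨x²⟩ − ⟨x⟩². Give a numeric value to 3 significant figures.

Compute ⟨x⟩ and ⟨x²⟩ separately, then (Δx)² = ⟨x²⟩ − ⟨x⟩².
On 0 ≤ x ≤ L (j ≠ l): ∫sin²(jπx/L) dx = L/2, ∫sin(jπx/L)·sin(lπx/L) dx = 0; diagonal moments ∫x·sin²(jπx/L) dx = L²/4, ∫x²·sin²(jπx/L) dx = L³·(1/6 − 1/(4j²π²)); cross terms ∫x·sin(jπx/L)·sin(lπx/L) dx = 0 for j + l even and −4jlL²/(π²(j² − l²)²) for j + l odd, ∫x²·sin(jπx/L)·sin(lπx/L) dx = (−1)^(j+l)·4jlL³/(π²(j² − l²)²); higher powers the same way via product-to-sum and parts.
Normalization: ∫|φ|² dx = 13.070.
⟨x⟩ = 1.3200 and ⟨x²⟩ = 2.0898.
(Δx)² = 2.0898 − (1.3200)² = 0.34740.

0.347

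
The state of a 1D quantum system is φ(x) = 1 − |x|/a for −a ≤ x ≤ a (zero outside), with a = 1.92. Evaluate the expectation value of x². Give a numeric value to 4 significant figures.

⟨x²⟩ = ∫ x²·|φ|² dx / ∫|φ|² dx (integrals over the domain).
φ is even, so ∫ over [−a, a] = 2∫₀ᵃ with φ = 1 − x/a there: ∫₀ᵃ (1 − x/a)² dx = a/3, ∫₀ᵃ x²(1 − x/a)² dx = a³/30, ∫₀ᵃ x⁴(1 − x/a)² dx = a⁵/105.
State is unnormalized: ∫|φ|² dx = 1.2800, and ∫φ*·x²·φ dx = 0.47186, so ⟨x²⟩ = 0.47186 / 1.2800.
⟨x²⟩ = 0.36864.

0.3686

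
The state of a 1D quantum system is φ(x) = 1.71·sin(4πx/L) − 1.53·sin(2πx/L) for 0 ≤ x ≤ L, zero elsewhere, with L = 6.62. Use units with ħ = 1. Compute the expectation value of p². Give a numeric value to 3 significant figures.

p² φ = −ħ² d²φ/dx²; ⟨p²⟩ = −ħ² ∫ φ*·φ'' dx / ∫|φ|² dx.
d²/dx² sin(jπx/L) = −(jπ/L)²·sin(jπx/L); on 0 ≤ x ≤ L, ∫sin²(jπx/L) dx = L/2 and ∫sin(jπx/L)·sin(lπx/L) dx = 0 for j ≠ l, so only diagonal terms survive in ∫|φ|² and ∫φ·φ″; ∫φ·φ′ dx = [φ²/2] between the walls = 0.
State is unnormalized: ∫|φ|² dx = 17.427, and ∫φ*·(−ħ² φ'') dx = 41.856, so ⟨p²⟩ = 41.856 / 17.427.
⟨p²⟩ = 2.4018.

2.40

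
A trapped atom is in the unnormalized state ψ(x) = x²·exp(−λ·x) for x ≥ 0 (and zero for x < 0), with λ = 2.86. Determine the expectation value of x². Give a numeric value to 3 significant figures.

0.917

⟨x²⟩ = ∫ x²·|ψ|² dx / ∫|ψ|² dx (integrals over the domain).
Every integrand reduces to terms xʲ·e^(−2λx) on [0, ∞); use ∫₀^∞ xʲ·e^(−2λx) dx = j!/(2λ)^(j+1).
State is unnormalized: ∫|ψ|² dx = 0.0039195, and ∫ψ*·x²·ψ dx = 0.0035939, so ⟨x²⟩ = 0.0035939 / 0.0039195.
⟨x²⟩ = 0.91692.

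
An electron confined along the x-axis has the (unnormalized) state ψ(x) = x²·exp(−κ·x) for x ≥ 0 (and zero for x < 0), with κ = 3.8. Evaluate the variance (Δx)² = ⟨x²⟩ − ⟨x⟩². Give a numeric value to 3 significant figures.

Compute ⟨x⟩ and ⟨x²⟩ separately, then (Δx)² = ⟨x²⟩ − ⟨x⟩².
Every integrand reduces to terms xʲ·e^(−2κx) on [0, ∞); use ∫₀^∞ xʲ·e^(−2κx) dx = j!/(2κ)^(j+1).
Normalization: ∫|ψ|² dx = 0.00094655.
⟨x⟩ = 0.65789 and ⟨x²⟩ = 0.51939.
(Δx)² = 0.51939 − (0.65789)² = 0.086565.

0.0866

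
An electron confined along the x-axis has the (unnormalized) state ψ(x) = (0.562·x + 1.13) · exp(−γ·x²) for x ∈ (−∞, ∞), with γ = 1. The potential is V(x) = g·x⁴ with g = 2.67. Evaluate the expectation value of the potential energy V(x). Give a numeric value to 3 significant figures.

0.617

⟨V⟩ = ∫ V(x)·|ψ|² dx / ∫|ψ|² dx.
Expand each integrand as polynomial × e^(−2γx²) and use ∫x^(2j)·e^(−2γx²) dx = (2j−1)!!/(4γ)^j · √(π/(2γ)), odd powers → 0; here √(π/(2γ)) = 1.2533.
State is unnormalized: ∫|ψ|² dx = 1.6993, and ∫ψ*·V(x)·ψ dx = 1.0489, so ⟨V⟩ = 1.0489 / 1.6993.
⟨V⟩ = 0.61724.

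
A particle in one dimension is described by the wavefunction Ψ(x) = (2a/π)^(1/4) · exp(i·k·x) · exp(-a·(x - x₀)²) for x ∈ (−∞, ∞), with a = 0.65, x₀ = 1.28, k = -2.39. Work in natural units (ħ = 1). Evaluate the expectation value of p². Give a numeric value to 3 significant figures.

p² Ψ = −ħ² d²Ψ/dx²; ⟨p²⟩ = −ħ² ∫ Ψ*·Ψ'' dx.
Gaussian moments (u = x − x₀): ∫u^(2j)·e^(−2au²) du = (2j−1)!!/(4a)^j · √(π/(2a)), odd powers integrate to 0; here √(π/(2a)) = 1.5545. Derivatives: Ψ′ = (ik − 2au)·Ψ, Ψ″ = ((ik − 2au)² − 2a)·Ψ; the odd-in-u pieces drop out.
⟨p²⟩ = 6.3621.

6.36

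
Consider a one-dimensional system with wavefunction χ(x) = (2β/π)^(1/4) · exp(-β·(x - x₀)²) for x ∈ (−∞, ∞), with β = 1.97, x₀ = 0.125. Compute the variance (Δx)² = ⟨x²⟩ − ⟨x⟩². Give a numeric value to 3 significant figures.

0.127

Compute ⟨x⟩ and ⟨x²⟩ separately, then (Δx)² = ⟨x²⟩ − ⟨x⟩².
Gaussian moments (u = x − x₀): ∫u^(2j)·e^(−2βu²) du = (2j−1)!!/(4β)^j · √(π/(2β)), odd powers integrate to 0; here √(π/(2β)) = 0.89295.
⟨x⟩ = 0.12500 and ⟨x²⟩ = 0.14253.
(Δx)² = 0.14253 − (0.12500)² = 0.12690.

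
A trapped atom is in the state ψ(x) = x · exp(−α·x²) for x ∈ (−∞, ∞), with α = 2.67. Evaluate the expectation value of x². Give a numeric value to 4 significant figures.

0.2809

⟨x²⟩ = ∫ x²·|ψ|² dx / ∫|ψ|² dx (integrals over the domain).
Expand each integrand as polynomial × e^(−2αx²) and use ∫x^(2j)·e^(−2αx²) dx = (2j−1)!!/(4α)^j · √(π/(2α)), odd powers → 0; here √(π/(2α)) = 0.76702.
State is unnormalized: ∫|ψ|² dx = 0.071818, and ∫ψ*·x²·ψ dx = 0.020174, so ⟨x²⟩ = 0.020174 / 0.071818.
⟨x²⟩ = 0.28090.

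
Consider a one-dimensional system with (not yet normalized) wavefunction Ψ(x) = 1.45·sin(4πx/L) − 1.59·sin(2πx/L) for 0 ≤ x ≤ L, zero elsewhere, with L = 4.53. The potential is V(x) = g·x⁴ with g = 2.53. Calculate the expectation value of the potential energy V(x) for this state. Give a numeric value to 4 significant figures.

116.5

⟨V⟩ = ∫ V(x)·|Ψ|² dx / ∫|Ψ|² dx.
On 0 ≤ x ≤ L (j ≠ l): ∫sin²(jπx/L) dx = L/2, ∫sin(jπx/L)·sin(lπx/L) dx = 0; diagonal moments ∫x·sin²(jπx/L) dx = L²/4, ∫x²·sin²(jπx/L) dx = L³·(1/6 − 1/(4j²π²)); cross terms ∫x·sin(jπx/L)·sin(lπx/L) dx = 0 for j + l even and −4jlL²/(π²(j² − l²)²) for j + l odd, ∫x²·sin(jπx/L)·sin(lπx/L) dx = (−1)^(j+l)·4jlL³/(π²(j² − l²)²); higher powers the same way via product-to-sum and parts.
State is unnormalized: ∫|Ψ|² dx = 10.488, and ∫Ψ*·V(x)·Ψ dx = 1221.5, so ⟨V⟩ = 1221.5 / 10.488.
⟨V⟩ = 116.46.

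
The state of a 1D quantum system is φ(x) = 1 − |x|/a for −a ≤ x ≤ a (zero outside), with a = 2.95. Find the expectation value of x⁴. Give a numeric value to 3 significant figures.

2.16

⟨x⁴⟩ = ∫ x⁴·|φ|² dx / ∫|φ|² dx (integrals over the domain).
φ is even, so ∫ over [−a, a] = 2∫₀ᵃ with φ = 1 − x/a there: ∫₀ᵃ (1 − x/a)² dx = a/3, ∫₀ᵃ x²(1 − x/a)² dx = a³/30, ∫₀ᵃ x⁴(1 − x/a)² dx = a⁵/105.
State is unnormalized: ∫|φ|² dx = 1.9667, and ∫φ*·x⁴·φ dx = 4.2555, so ⟨x⁴⟩ = 4.2555 / 1.9667.
⟨x⁴⟩ = 2.1638.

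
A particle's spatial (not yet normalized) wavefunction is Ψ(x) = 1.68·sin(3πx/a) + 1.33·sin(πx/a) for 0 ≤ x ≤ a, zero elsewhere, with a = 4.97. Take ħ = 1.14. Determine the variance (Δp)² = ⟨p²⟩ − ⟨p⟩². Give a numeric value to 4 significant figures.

Compute ⟨p⟩ and ⟨p²⟩ separately; (Δp)² = ⟨p²⟩ − ⟨p⟩².
d²/dx² sin(jπx/a) = −(jπ/a)²·sin(jπx/a); on 0 ≤ x ≤ a, ∫sin²(jπx/a) dx = a/2 and ∫sin(jπx/a)·sin(lπx/a) dx = 0 for j ≠ l, so only diagonal terms survive in ∫|Ψ|² and ∫Ψ·Ψ″; ∫Ψ·Ψ′ dx = [Ψ²/2] between the walls = 0.
Normalization: ∫|Ψ|² dx = 11.409.
⟨p⟩ = 0.0000 and ⟨p²⟩ = 3.0730.
(Δp)² = 3.0730 − (0.0000)² = 3.0730.

3.073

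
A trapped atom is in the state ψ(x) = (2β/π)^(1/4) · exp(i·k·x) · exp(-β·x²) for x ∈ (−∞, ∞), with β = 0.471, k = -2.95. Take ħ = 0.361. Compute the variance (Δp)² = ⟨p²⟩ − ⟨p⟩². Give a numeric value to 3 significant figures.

0.0614

Compute ⟨p⟩ and ⟨p²⟩ separately; (Δp)² = ⟨p²⟩ − ⟨p⟩².
Gaussian moments: ∫x^(2j)·e^(−2βx²) dx = (2j−1)!!/(4β)^j · √(π/(2β)), odd powers integrate to 0; here √(π/(2β)) = 1.8262. Derivatives: ψ′ = (ik − 2βx)·ψ, ψ″ = ((ik − 2βx)² − 2β)·ψ; the odd-in-x pieces drop out.
⟨p⟩ = -1.0650 and ⟨p²⟩ = 1.1955.
(Δp)² = 1.1955 − (-1.0650)² = 0.061381.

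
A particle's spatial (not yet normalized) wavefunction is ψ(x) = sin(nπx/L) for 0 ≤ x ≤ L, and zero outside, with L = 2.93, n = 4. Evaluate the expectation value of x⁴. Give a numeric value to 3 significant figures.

⟨x⁴⟩ = ∫ x⁴·|ψ|² dx / ∫|ψ|² dx (integrals over the domain).
With sin²θ = (1 − cos2θ)/2 on 0 ≤ x ≤ L: ∫sin²(nπx/L) dx = L/2, ∫x·sin²(nπx/L) dx = L²/4, ∫x²·sin²(nπx/L) dx = L³·(1/6 − 1/(4n²π²)); higher powers xᵏ the same way, integrating xᵏ·cos(2nπx/L) by parts.
State is unnormalized: ∫|ψ|² dx = 1.4650, and ∫ψ*·x⁴·ψ dx = 20.917, so ⟨x⁴⟩ = 20.917 / 1.4650.
⟨x⁴⟩ = 14.278.

14.3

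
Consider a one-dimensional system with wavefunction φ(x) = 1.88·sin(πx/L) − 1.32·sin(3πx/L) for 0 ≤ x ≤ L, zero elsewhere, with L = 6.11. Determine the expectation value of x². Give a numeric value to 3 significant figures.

⟨x²⟩ = ∫ x²·|φ|² dx / ∫|φ|² dx (integrals over the domain).
On 0 ≤ x ≤ L (j ≠ l): ∫sin²(jπx/L) dx = L/2, ∫sin(jπx/L)·sin(lπx/L) dx = 0; diagonal moments ∫x·sin²(jπx/L) dx = L²/4, ∫x²·sin²(jπx/L) dx = L³·(1/6 − 1/(4j²π²)); cross terms ∫x·sin(jπx/L)·sin(lπx/L) dx = 0 for j + l even and −4jlL²/(π²(j² − l²)²) for j + l odd, ∫x²·sin(jπx/L)·sin(lπx/L) dx = (−1)^(j+l)·4jlL³/(π²(j² − l²)²); higher powers the same way via product-to-sum and parts.
State is unnormalized: ∫|φ|² dx = 16.121, and ∫φ*·x²·φ dx = 157.56, so ⟨x²⟩ = 157.56 / 16.121.
⟨x²⟩ = 9.7737.

9.77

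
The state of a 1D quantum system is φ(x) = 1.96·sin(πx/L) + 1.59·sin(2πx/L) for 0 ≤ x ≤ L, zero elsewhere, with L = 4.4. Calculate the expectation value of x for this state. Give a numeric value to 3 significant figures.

1.42

⟨x⟩ = ∫ x·|φ|² dx / ∫|φ|² dx (integrals over the domain).
On 0 ≤ x ≤ L (j ≠ l): ∫sin²(jπx/L) dx = L/2, ∫sin(jπx/L)·sin(lπx/L) dx = 0; diagonal moments ∫x·sin²(jπx/L) dx = L²/4, ∫x²·sin²(jπx/L) dx = L³·(1/6 − 1/(4j²π²)); cross terms ∫x·sin(jπx/L)·sin(lπx/L) dx = 0 for j + l even and −4jlL²/(π²(j² − l²)²) for j + l odd, ∫x²·sin(jπx/L)·sin(lπx/L) dx = (−1)^(j+l)·4jlL³/(π²(j² − l²)²); higher powers the same way via product-to-sum and parts.
State is unnormalized: ∫|φ|² dx = 14.013, and ∫φ*·x·φ dx = 19.962, so ⟨x⟩ = 19.962 / 14.013.
⟨x⟩ = 1.4245.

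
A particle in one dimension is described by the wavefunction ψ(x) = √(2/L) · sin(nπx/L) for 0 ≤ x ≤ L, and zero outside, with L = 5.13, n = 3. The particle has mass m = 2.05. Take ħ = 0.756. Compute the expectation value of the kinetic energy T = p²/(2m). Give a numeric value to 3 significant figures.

0.471

T = −(ħ²/2m) d²/dx², so ⟨T⟩ = −(ħ²/2m) ∫ ψ*·ψ'' dx; with m = 2.05.
d/dx sin(nπx/L) = (nπ/L)·cos(nπx/L) and d²/dx² sin(nπx/L) = −(nπ/L)²·sin(nπx/L); on 0 ≤ x ≤ L, ∫sin²(nπx/L) dx = L/2 and ∫sin(nπx/L)·cos(nπx/L) dx = 0.
⟨T⟩ = 0.47051.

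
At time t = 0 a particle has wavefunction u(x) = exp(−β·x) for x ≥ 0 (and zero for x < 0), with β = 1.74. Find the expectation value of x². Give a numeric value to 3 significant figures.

0.165

⟨x²⟩ = ∫ x²·|u|² dx / ∫|u|² dx (integrals over the domain).
Every integrand reduces to terms xʲ·e^(−2βx) on [0, ∞); use ∫₀^∞ xʲ·e^(−2βx) dx = j!/(2β)^(j+1).
State is unnormalized: ∫|u|² dx = 0.28736, and ∫u*·x²·u dx = 0.047456, so ⟨x²⟩ = 0.047456 / 0.28736.
⟨x²⟩ = 0.16515.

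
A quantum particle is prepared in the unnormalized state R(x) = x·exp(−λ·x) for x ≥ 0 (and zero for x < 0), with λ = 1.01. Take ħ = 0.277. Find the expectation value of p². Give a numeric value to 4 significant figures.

p² R = −ħ² d²R/dx²; ⟨p²⟩ = −ħ² ∫ R*·R'' dx / ∫|R|² dx.
Differentiate x·exp(−λ·x) with the product rule; every integrand then reduces to terms xʲ·e^(−2λx) on [0, ∞), with ∫₀^∞ xʲ·e^(−2λx) dx = j!/(2λ)^(j+1).
State is unnormalized: ∫|R|² dx = 0.24265, and ∫R*·(−ħ² R'') dx = 0.018992, so ⟨p²⟩ = 0.018992 / 0.24265.
⟨p²⟩ = 0.078271.

0.07827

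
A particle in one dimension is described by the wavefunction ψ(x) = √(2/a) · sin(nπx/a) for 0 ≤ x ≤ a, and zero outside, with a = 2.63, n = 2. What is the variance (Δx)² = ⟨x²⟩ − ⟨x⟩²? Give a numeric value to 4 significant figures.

Compute ⟨x⟩ and ⟨x²⟩ separately, then (Δx)² = ⟨x²⟩ − ⟨x⟩².
With sin²θ = (1 − cos2θ)/2 on 0 ≤ x ≤ a: ∫sin²(nπx/a) dx = a/2, ∫x·sin²(nπx/a) dx = a²/4, ∫x²·sin²(nπx/a) dx = a³·(1/6 − 1/(4n²π²)); higher powers xᵏ the same way, integrating xᵏ·cos(2nπx/a) by parts.
⟨x⟩ = 1.3150 and ⟨x²⟩ = 2.2180.
(Δx)² = 2.2180 − (1.3150)² = 0.48880.

0.4888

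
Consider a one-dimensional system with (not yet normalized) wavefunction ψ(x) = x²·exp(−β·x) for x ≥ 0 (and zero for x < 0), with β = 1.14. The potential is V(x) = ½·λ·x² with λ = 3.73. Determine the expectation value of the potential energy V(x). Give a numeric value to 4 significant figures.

10.76

⟨V⟩ = ∫ V(x)·|ψ|² dx / ∫|ψ|² dx.
Every integrand reduces to terms xʲ·e^(−2βx) on [0, ∞); use ∫₀^∞ xʲ·e^(−2βx) dx = j!/(2β)^(j+1).
State is unnormalized: ∫|ψ|² dx = 0.38953, and ∫ψ*·V(x)·ψ dx = 4.1924, so ⟨V⟩ = 4.1924 / 0.38953.
⟨V⟩ = 10.763.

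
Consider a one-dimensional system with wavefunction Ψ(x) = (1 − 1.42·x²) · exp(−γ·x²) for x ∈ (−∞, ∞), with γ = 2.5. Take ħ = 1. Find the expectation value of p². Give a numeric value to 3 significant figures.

4.59

p² Ψ = −ħ² d²Ψ/dx²; ⟨p²⟩ = −ħ² ∫ Ψ*·Ψ'' dx / ∫|Ψ|² dx.
Expand each integrand as polynomial × e^(−2γx²) and use ∫x^(2j)·e^(−2γx²) dx = (2j−1)!!/(4γ)^j · √(π/(2γ)), odd powers → 0; here √(π/(2γ)) = 0.79267. Differentiate with the product rule, d/dx e^(−γx²) = −2γx·e^(−γx²).
State is unnormalized: ∫|Ψ|² dx = 0.61550, and ∫Ψ*·(−ħ² Ψ'') dx = 2.8242, so ⟨p²⟩ = 2.8242 / 0.61550.
⟨p²⟩ = 4.5884.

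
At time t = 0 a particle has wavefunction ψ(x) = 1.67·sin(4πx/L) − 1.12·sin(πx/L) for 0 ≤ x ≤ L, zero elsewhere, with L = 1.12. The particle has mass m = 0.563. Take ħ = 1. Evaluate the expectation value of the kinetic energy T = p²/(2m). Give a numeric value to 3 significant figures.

T = −(ħ²/2m) d²/dx², so ⟨T⟩ = −(ħ²/2m) ∫ ψ*·ψ'' dx / ∫|ψ|² dx; with m = 0.563.
d²/dx² sin(jπx/L) = −(jπ/L)²·sin(jπx/L); on 0 ≤ x ≤ L, ∫sin²(jπx/L) dx = L/2 and ∫sin(jπx/L)·sin(lπx/L) dx = 0 for j ≠ l, so only diagonal terms survive in ∫|ψ|² and ∫ψ·ψ″; ∫ψ·ψ′ dx = [ψ²/2] between the walls = 0.
State is unnormalized: ∫|ψ|² dx = 2.2642, and ∫ψ*·(−ħ²/2m · ψ'') dx = 179.52, so ⟨T⟩ = 179.52 / 2.2642.
⟨T⟩ = 79.283.

79.3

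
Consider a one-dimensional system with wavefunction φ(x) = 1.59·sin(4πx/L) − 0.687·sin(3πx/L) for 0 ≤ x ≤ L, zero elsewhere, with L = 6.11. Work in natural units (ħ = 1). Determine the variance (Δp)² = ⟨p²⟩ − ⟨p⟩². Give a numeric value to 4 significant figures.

3.939

Compute ⟨p⟩ and ⟨p²⟩ separately; (Δp)² = ⟨p²⟩ − ⟨p⟩².
d²/dx² sin(jπx/L) = −(jπ/L)²·sin(jπx/L); on 0 ≤ x ≤ L, ∫sin²(jπx/L) dx = L/2 and ∫sin(jπx/L)·sin(lπx/L) dx = 0 for j ≠ l, so only diagonal terms survive in ∫|φ|² and ∫φ·φ″; ∫φ·φ′ dx = [φ²/2] between the walls = 0.
Normalization: ∫|φ|² dx = 9.1652.
⟨p⟩ = 0.0000 and ⟨p²⟩ = 3.9388.
(Δp)² = 3.9388 − (0.0000)² = 3.9388.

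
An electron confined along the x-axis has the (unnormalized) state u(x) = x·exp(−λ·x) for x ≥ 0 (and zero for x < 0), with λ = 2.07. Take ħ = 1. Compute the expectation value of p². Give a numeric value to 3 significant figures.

p² u = −ħ² d²u/dx²; ⟨p²⟩ = −ħ² ∫ u*·u'' dx / ∫|u|² dx.
Differentiate x·exp(−λ·x) with the product rule; every integrand then reduces to terms xʲ·e^(−2λx) on [0, ∞), with ∫₀^∞ xʲ·e^(−2λx) dx = j!/(2λ)^(j+1).
State is unnormalized: ∫|u|² dx = 0.028186, and ∫u*·(−ħ² u'') dx = 0.12077, so ⟨p²⟩ = 0.12077 / 0.028186.
⟨p²⟩ = 4.2849.

4.28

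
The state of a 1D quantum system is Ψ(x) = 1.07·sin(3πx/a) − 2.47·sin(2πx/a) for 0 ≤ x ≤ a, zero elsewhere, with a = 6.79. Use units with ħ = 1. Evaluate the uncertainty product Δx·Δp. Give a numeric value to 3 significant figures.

Δx = √(⟨x²⟩−⟨x⟩²), Δp = √(⟨p²⟩−⟨p⟩²).
On 0 ≤ x ≤ a (j ≠ l): ∫sin²(jπx/a) dx = a/2, ∫sin(jπx/a)·sin(lπx/a) dx = 0; diagonal moments ∫x·sin²(jπx/a) dx = a²/4, ∫x²·sin²(jπx/a) dx = a³·(1/6 − 1/(4j²π²)); cross terms ∫x·sin(jπx/a)·sin(lπx/a) dx = 0 for j + l even and −4jla²/(π²(j² − l²)²) for j + l odd, ∫x²·sin(jπx/a)·sin(lπx/a) dx = (−1)^(j+l)·4jla³/(π²(j² − l²)²); higher powers the same way via product-to-sum and parts. d²/dx² sin(jπx/a) = −(jπ/a)²·sin(jπx/a); on 0 ≤ x ≤ a, ∫sin²(jπx/a) dx = a/2 and ∫sin(jπx/a)·sin(lπx/a) dx = 0 for j ≠ l, so only diagonal terms survive in ∫|Ψ|² and ∫Ψ·Ψ″; ∫Ψ·Ψ′ dx = [Ψ²/2] between the walls = 0.
Normalization: ∫|Ψ|² dx = 24.599.
⟨x⟩ = 4.3586, ⟨x²⟩ = 21.378 ⇒ Δx = 1.5430.
⟨p⟩ = 0.0000, ⟨p²⟩ = 1.0254 ⇒ Δp = 1.0126.
Δx·Δp = 1.5625.

1.56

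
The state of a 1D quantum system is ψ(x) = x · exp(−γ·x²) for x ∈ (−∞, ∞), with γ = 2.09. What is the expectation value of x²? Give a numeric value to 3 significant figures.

⟨x²⟩ = ∫ x²·|ψ|² dx / ∫|ψ|² dx (integrals over the domain).
Expand each integrand as polynomial × e^(−2γx²) and use ∫x^(2j)·e^(−2γx²) dx = (2j−1)!!/(4γ)^j · √(π/(2γ)), odd powers → 0; here √(π/(2γ)) = 0.86694.
State is unnormalized: ∫|ψ|² dx = 0.10370, and ∫ψ*·x²·ψ dx = 0.037213, so ⟨x²⟩ = 0.037213 / 0.10370.
⟨x²⟩ = 0.35885.

0.359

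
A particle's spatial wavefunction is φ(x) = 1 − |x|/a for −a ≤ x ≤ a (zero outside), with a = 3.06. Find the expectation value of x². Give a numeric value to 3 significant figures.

0.936

⟨x²⟩ = ∫ x²·|φ|² dx / ∫|φ|² dx (integrals over the domain).
φ is even, so ∫ over [−a, a] = 2∫₀ᵃ with φ = 1 − x/a there: ∫₀ᵃ (1 − x/a)² dx = a/3, ∫₀ᵃ x²(1 − x/a)² dx = a³/30, ∫₀ᵃ x⁴(1 − x/a)² dx = a⁵/105.
State is unnormalized: ∫|φ|² dx = 2.0400, and ∫φ*·x²·φ dx = 1.9102, so ⟨x²⟩ = 1.9102 / 2.0400.
⟨x²⟩ = 0.93636.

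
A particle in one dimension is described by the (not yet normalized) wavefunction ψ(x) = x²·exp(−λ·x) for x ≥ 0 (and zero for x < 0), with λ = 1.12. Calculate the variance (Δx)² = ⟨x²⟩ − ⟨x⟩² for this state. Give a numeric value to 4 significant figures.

Compute ⟨x⟩ and ⟨x²⟩ separately, then (Δx)² = ⟨x²⟩ − ⟨x⟩².
Every integrand reduces to terms xʲ·e^(−2λx) on [0, ∞); use ∫₀^∞ xʲ·e^(−2λx) dx = j!/(2λ)^(j+1).
Normalization: ∫|ψ|² dx = 0.42557.
⟨x⟩ = 2.2321 and ⟨x²⟩ = 5.9790.
(Δx)² = 5.9790 − (2.2321)² = 0.99649.

0.9965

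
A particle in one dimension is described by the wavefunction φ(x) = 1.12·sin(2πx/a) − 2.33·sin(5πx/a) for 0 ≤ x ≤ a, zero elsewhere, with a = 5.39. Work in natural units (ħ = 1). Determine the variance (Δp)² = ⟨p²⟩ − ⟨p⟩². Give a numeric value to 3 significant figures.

7.15

Compute ⟨p⟩ and ⟨p²⟩ separately; (Δp)² = ⟨p²⟩ − ⟨p⟩².
d²/dx² sin(jπx/a) = −(jπ/a)²·sin(jπx/a); on 0 ≤ x ≤ a, ∫sin²(jπx/a) dx = a/2 and ∫sin(jπx/a)·sin(lπx/a) dx = 0 for j ≠ l, so only diagonal terms survive in ∫|φ|² and ∫φ·φ″; ∫φ·φ′ dx = [φ²/2] between the walls = 0.
Normalization: ∫|φ|² dx = 18.011.
⟨p⟩ = 0.0000 and ⟨p²⟩ = 7.1540.
(Δp)² = 7.1540 − (0.0000)² = 7.1540.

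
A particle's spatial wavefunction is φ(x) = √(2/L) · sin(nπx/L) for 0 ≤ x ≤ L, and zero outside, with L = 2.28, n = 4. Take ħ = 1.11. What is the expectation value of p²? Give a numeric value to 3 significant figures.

p² φ = −ħ² d²φ/dx²; ⟨p²⟩ = −ħ² ∫ φ*·φ'' dx.
d/dx sin(nπx/L) = (nπ/L)·cos(nπx/L) and d²/dx² sin(nπx/L) = −(nπ/L)²·sin(nπx/L); on 0 ≤ x ≤ L, ∫sin²(nπx/L) dx = L/2 and ∫sin(nπx/L)·cos(nπx/L) dx = 0.
⟨p²⟩ = 37.428.

37.4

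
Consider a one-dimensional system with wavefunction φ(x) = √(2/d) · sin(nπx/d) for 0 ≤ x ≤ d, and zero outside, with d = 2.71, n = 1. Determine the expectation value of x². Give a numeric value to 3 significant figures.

⟨x²⟩ = ∫ x²·|φ|² dx (integrals over the domain).
With sin²θ = (1 − cos2θ)/2 on 0 ≤ x ≤ d: ∫sin²(nπx/d) dx = d/2, ∫x·sin²(nπx/d) dx = d²/4, ∫x²·sin²(nπx/d) dx = d³·(1/6 − 1/(4n²π²)); higher powers xᵏ the same way, integrating xᵏ·cos(2nπx/d) by parts.
⟨x²⟩ = 2.0760.

2.08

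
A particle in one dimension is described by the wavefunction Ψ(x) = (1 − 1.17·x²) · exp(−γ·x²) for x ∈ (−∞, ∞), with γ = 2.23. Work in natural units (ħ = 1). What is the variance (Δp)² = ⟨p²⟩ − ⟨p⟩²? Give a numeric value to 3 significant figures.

3.91

Compute ⟨p⟩ and ⟨p²⟩ separately; (Δp)² = ⟨p²⟩ − ⟨p⟩².
Expand each integrand as polynomial × e^(−2γx²) and use ∫x^(2j)·e^(−2γx²) dx = (2j−1)!!/(4γ)^j · √(π/(2γ)), odd powers → 0; here √(π/(2γ)) = 0.83928. Differentiate with the product rule, d/dx e^(−γx²) = −2γx·e^(−γx²).
Normalization: ∫|Ψ|² dx = 0.66243.
⟨p⟩ = 0.0000 and ⟨p²⟩ = 3.9068.
(Δp)² = 3.9068 − (0.0000)² = 3.9068.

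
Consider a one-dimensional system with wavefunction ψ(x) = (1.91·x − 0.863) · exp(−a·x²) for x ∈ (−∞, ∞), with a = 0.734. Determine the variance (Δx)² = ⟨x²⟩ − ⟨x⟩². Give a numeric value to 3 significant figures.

0.447

Compute ⟨x⟩ and ⟨x²⟩ separately, then (Δx)² = ⟨x²⟩ − ⟨x⟩².
Expand each integrand as polynomial × e^(−2ax²) and use ∫x^(2j)·e^(−2ax²) dx = (2j−1)!!/(4a)^j · √(π/(2a)), odd powers → 0; here √(π/(2a)) = 1.4629.
Normalization: ∫|ψ|² dx = 2.9072.
⟨x⟩ = -0.56501 and ⟨x²⟩ = 0.76651.
(Δx)² = 0.76651 − (-0.56501)² = 0.44728.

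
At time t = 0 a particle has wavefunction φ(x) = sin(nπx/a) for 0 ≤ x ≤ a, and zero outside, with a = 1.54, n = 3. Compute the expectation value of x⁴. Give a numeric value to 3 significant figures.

⟨x⁴⟩ = ∫ x⁴·|φ|² dx / ∫|φ|² dx (integrals over the domain).
With sin²θ = (1 − cos2θ)/2 on 0 ≤ x ≤ a: ∫sin²(nπx/a) dx = a/2, ∫x·sin²(nπx/a) dx = a²/4, ∫x²·sin²(nπx/a) dx = a³·(1/6 − 1/(4n²π²)); higher powers xᵏ the same way, integrating xᵏ·cos(2nπx/a) by parts.
State is unnormalized: ∫|φ|² dx = 0.77000, and ∫φ*·x⁴·φ dx = 0.81824, so ⟨x⁴⟩ = 0.81824 / 0.77000.
⟨x⁴⟩ = 1.0626.

1.06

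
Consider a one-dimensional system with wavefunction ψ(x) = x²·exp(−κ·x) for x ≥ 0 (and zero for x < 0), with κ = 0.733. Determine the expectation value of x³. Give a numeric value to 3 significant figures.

⟨x³⟩ = ∫ x³·|ψ|² dx / ∫|ψ|² dx (integrals over the domain).
Every integrand reduces to terms xʲ·e^(−2κx) on [0, ∞); use ∫₀^∞ xʲ·e^(−2κx) dx = j!/(2κ)^(j+1).
State is unnormalized: ∫|ψ|² dx = 3.5444, and ∫ψ*·x³·ψ dx = 236.24, so ⟨x³⟩ = 236.24 / 3.5444.
⟨x³⟩ = 66.653.

66.7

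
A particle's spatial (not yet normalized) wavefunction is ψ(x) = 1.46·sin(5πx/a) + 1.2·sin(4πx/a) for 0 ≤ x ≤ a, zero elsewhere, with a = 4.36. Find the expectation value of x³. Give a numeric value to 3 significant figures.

6.02

⟨x³⟩ = ∫ x³·|ψ|² dx / ∫|ψ|² dx (integrals over the domain).
On 0 ≤ x ≤ a (j ≠ l): ∫sin²(jπx/a) dx = a/2, ∫sin(jπx/a)·sin(lπx/a) dx = 0; diagonal moments ∫x·sin²(jπx/a) dx = a²/4, ∫x²·sin²(jπx/a) dx = a³·(1/6 − 1/(4j²π²)); cross terms ∫x·sin(jπx/a)·sin(lπx/a) dx = 0 for j + l even and −4jla²/(π²(j² − l²)²) for j + l odd, ∫x²·sin(jπx/a)·sin(lπx/a) dx = (−1)^(j+l)·4jla³/(π²(j² − l²)²); higher powers the same way via product-to-sum and parts.
State is unnormalized: ∫|ψ|² dx = 7.7861, and ∫ψ*·x³·ψ dx = 46.840, so ⟨x³⟩ = 46.840 / 7.7861.
⟨x³⟩ = 6.0159.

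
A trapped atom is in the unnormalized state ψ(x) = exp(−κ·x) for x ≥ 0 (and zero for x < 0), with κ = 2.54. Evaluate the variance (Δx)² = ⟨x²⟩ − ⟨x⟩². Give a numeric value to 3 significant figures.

0.0388

Compute ⟨x⟩ and ⟨x²⟩ separately, then (Δx)² = ⟨x²⟩ − ⟨x⟩².
Every integrand reduces to terms xʲ·e^(−2κx) on [0, ∞); use ∫₀^∞ xʲ·e^(−2κx) dx = j!/(2κ)^(j+1).
Normalization: ∫|ψ|² dx = 0.19685.
⟨x⟩ = 0.19685 and ⟨x²⟩ = 0.077500.
(Δx)² = 0.077500 − (0.19685)² = 0.038750.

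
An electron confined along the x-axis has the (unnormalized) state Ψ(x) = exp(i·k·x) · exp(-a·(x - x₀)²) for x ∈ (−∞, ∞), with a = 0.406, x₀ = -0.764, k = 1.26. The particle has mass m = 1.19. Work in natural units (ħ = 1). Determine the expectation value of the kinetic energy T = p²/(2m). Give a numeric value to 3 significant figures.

0.838

T = −(ħ²/2m) d²/dx², so ⟨T⟩ = −(ħ²/2m) ∫ Ψ*·Ψ'' dx / ∫|Ψ|² dx; with m = 1.19.
Gaussian moments (u = x − x₀): ∫u^(2j)·e^(−2au²) du = (2j−1)!!/(4a)^j · √(π/(2a)), odd powers integrate to 0; here √(π/(2a)) = 1.9670. Derivatives: Ψ′ = (ik − 2au)·Ψ, Ψ″ = ((ik − 2au)² − 2a)·Ψ; the odd-in-u pieces drop out.
State is unnormalized: ∫|Ψ|² dx = 1.9670, and ∫Ψ*·(−ħ²/2m · Ψ'') dx = 1.6476, so ⟨T⟩ = 1.6476 / 1.9670.
⟨T⟩ = 0.83765.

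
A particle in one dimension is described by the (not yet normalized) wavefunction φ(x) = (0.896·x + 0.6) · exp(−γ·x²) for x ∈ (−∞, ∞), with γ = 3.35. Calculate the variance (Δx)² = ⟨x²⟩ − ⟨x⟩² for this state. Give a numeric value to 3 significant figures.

Compute ⟨x⟩ and ⟨x²⟩ separately, then (Δx)² = ⟨x²⟩ − ⟨x⟩².
Expand each integrand as polynomial × e^(−2γx²) and use ∫x^(2j)·e^(−2γx²) dx = (2j−1)!!/(4γ)^j · √(π/(2γ)), odd powers → 0; here √(π/(2γ)) = 0.68476.
Normalization: ∫|φ|² dx = 0.28754.
⟨x⟩ = 0.19108 and ⟨x²⟩ = 0.095922.
(Δx)² = 0.095922 − (0.19108)² = 0.059408.

0.0594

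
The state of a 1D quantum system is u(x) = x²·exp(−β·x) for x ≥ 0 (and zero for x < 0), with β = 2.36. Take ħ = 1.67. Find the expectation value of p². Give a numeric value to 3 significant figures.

p² u = −ħ² d²u/dx²; ⟨p²⟩ = −ħ² ∫ u*·u'' dx / ∫|u|² dx.
Differentiate x²·exp(−β·x) with the product rule; every integrand then reduces to terms xʲ·e^(−2βx) on [0, ∞), with ∫₀^∞ xʲ·e^(−2βx) dx = j!/(2β)^(j+1).
State is unnormalized: ∫|u|² dx = 0.010245, and ∫u*·(−ħ² u'') dx = 0.053044, so ⟨p²⟩ = 0.053044 / 0.010245.
⟨p²⟩ = 5.1777.

5.18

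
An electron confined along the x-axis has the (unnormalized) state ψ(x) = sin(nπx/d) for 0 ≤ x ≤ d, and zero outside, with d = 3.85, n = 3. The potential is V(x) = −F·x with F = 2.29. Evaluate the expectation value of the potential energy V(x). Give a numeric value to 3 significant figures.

-4.41

⟨V⟩ = ∫ V(x)·|ψ|² dx / ∫|ψ|² dx.
With sin²θ = (1 − cos2θ)/2 on 0 ≤ x ≤ d: ∫sin²(nπx/d) dx = d/2, ∫x·sin²(nπx/d) dx = d²/4, ∫x²·sin²(nπx/d) dx = d³·(1/6 − 1/(4n²π²)); higher powers xᵏ the same way, integrating xᵏ·cos(2nπx/d) by parts.
State is unnormalized: ∫|ψ|² dx = 1.9250, and ∫ψ*·V(x)·ψ dx = -8.4859, so ⟨V⟩ = -8.4859 / 1.9250.
⟨V⟩ = -4.4083.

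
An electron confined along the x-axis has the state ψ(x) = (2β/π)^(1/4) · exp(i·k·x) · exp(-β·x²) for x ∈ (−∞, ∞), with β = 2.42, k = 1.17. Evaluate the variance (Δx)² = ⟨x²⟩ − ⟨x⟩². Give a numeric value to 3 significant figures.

Compute ⟨x⟩ and ⟨x²⟩ separately, then (Δx)² = ⟨x²⟩ − ⟨x⟩².
Gaussian moments: ∫x^(2j)·e^(−2βx²) dx = (2j−1)!!/(4β)^j · √(π/(2β)), odd powers integrate to 0; here √(π/(2β)) = 0.80566.
⟨x⟩ = 0.0000 and ⟨x²⟩ = 0.10331.
(Δx)² = 0.10331 − (0.0000)² = 0.10331.

0.103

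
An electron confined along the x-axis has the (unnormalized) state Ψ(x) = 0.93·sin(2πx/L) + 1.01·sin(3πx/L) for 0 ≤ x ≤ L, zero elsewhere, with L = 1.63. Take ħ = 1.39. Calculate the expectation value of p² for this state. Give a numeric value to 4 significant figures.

48.13

p² Ψ = −ħ² d²Ψ/dx²; ⟨p²⟩ = −ħ² ∫ Ψ*·Ψ'' dx / ∫|Ψ|² dx.
d²/dx² sin(jπx/L) = −(jπ/L)²·sin(jπx/L); on 0 ≤ x ≤ L, ∫sin²(jπx/L) dx = L/2 and ∫sin(jπx/L)·sin(lπx/L) dx = 0 for j ≠ l, so only diagonal terms survive in ∫|Ψ|² and ∫Ψ·Ψ″; ∫Ψ·Ψ′ dx = [Ψ²/2] between the walls = 0.
State is unnormalized: ∫|Ψ|² dx = 1.5363, and ∫Ψ*·(−ħ² Ψ'') dx = 73.939, so ⟨p²⟩ = 73.939 / 1.5363.
⟨p²⟩ = 48.129.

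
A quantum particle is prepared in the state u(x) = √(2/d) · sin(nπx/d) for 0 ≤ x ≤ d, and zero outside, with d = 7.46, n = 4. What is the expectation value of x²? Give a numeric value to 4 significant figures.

18.37

⟨x²⟩ = ∫ x²·|u|² dx (integrals over the domain).
With sin²θ = (1 − cos2θ)/2 on 0 ≤ x ≤ d: ∫sin²(nπx/d) dx = d/2, ∫x·sin²(nπx/d) dx = d²/4, ∫x²·sin²(nπx/d) dx = d³·(1/6 − 1/(4n²π²)); higher powers xᵏ the same way, integrating xᵏ·cos(2nπx/d) by parts.
⟨x²⟩ = 18.374.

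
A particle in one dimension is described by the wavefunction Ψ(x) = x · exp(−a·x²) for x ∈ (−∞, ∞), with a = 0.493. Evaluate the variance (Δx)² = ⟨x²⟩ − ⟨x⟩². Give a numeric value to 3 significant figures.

Compute ⟨x⟩ and ⟨x²⟩ separately, then (Δx)² = ⟨x²⟩ − ⟨x⟩².
Expand each integrand as polynomial × e^(−2ax²) and use ∫x^(2j)·e^(−2ax²) dx = (2j−1)!!/(4a)^j · √(π/(2a)), odd powers → 0; here √(π/(2a)) = 1.7850.
Normalization: ∫|Ψ|² dx = 0.90517.
⟨x⟩ = 0.0000 and ⟨x²⟩ = 1.5213.
(Δx)² = 1.5213 − (0.0000)² = 1.5213.

1.52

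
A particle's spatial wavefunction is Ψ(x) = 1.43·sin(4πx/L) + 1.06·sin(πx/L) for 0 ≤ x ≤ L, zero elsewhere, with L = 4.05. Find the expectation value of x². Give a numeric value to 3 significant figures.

4.91

⟨x²⟩ = ∫ x²·|Ψ|² dx / ∫|Ψ|² dx (integrals over the domain).
On 0 ≤ x ≤ L (j ≠ l): ∫sin²(jπx/L) dx = L/2, ∫sin(jπx/L)·sin(lπx/L) dx = 0; diagonal moments ∫x·sin²(jπx/L) dx = L²/4, ∫x²·sin²(jπx/L) dx = L³·(1/6 − 1/(4j²π²)); cross terms ∫x·sin(jπx/L)·sin(lπx/L) dx = 0 for j + l even and −4jlL²/(π²(j² − l²)²) for j + l odd, ∫x²·sin(jπx/L)·sin(lπx/L) dx = (−1)^(j+l)·4jlL³/(π²(j² − l²)²); higher powers the same way via product-to-sum and parts.
State is unnormalized: ∫|Ψ|² dx = 6.4162, and ∫Ψ*·x²·Ψ dx = 31.524, so ⟨x²⟩ = 31.524 / 6.4162.
⟨x²⟩ = 4.9132.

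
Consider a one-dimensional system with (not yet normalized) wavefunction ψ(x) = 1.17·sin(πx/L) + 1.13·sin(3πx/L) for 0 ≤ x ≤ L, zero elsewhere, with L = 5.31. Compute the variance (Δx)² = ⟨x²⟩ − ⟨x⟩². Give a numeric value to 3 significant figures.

Compute ⟨x⟩ and ⟨x²⟩ separately, then (Δx)² = ⟨x²⟩ − ⟨x⟩².
On 0 ≤ x ≤ L (j ≠ l): ∫sin²(jπx/L) dx = L/2, ∫sin(jπx/L)·sin(lπx/L) dx = 0; diagonal moments ∫x·sin²(jπx/L) dx = L²/4, ∫x²·sin²(jπx/L) dx = L³·(1/6 − 1/(4j²π²)); cross terms ∫x·sin(jπx/L)·sin(lπx/L) dx = 0 for j + l even and −4jlL²/(π²(j² − l²)²) for j + l odd, ∫x²·sin(jπx/L)·sin(lπx/L) dx = (−1)^(j+l)·4jlL³/(π²(j² − l²)²); higher powers the same way via product-to-sum and parts.
Normalization: ∫|ψ|² dx = 7.0246.
⟨x⟩ = 2.6550 and ⟨x²⟩ = 9.6537.
(Δx)² = 9.6537 − (2.6550)² = 2.6047.

2.60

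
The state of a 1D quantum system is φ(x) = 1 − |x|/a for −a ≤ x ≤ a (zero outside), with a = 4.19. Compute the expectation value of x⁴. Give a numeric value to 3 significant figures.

8.81

⟨x⁴⟩ = ∫ x⁴·|φ|² dx / ∫|φ|² dx (integrals over the domain).
φ is even, so ∫ over [−a, a] = 2∫₀ᵃ with φ = 1 − x/a there: ∫₀ᵃ (1 − x/a)² dx = a/3, ∫₀ᵃ x²(1 − x/a)² dx = a³/30, ∫₀ᵃ x⁴(1 − x/a)² dx = a⁵/105.
State is unnormalized: ∫|φ|² dx = 2.7933, and ∫φ*·x⁴·φ dx = 24.599, so ⟨x⁴⟩ = 24.599 / 2.7933.
⟨x⁴⟩ = 8.8062.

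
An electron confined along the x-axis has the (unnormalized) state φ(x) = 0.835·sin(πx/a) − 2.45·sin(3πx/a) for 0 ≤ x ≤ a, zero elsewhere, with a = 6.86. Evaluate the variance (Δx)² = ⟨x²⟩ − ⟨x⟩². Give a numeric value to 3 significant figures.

2.34

Compute ⟨x⟩ and ⟨x²⟩ separately, then (Δx)² = ⟨x²⟩ − ⟨x⟩².
On 0 ≤ x ≤ a (j ≠ l): ∫sin²(jπx/a) dx = a/2, ∫sin(jπx/a)·sin(lπx/a) dx = 0; diagonal moments ∫x·sin²(jπx/a) dx = a²/4, ∫x²·sin²(jπx/a) dx = a³·(1/6 − 1/(4j²π²)); cross terms ∫x·sin(jπx/a)·sin(lπx/a) dx = 0 for j + l even and −4jla²/(π²(j² − l²)²) for j + l odd, ∫x²·sin(jπx/a)·sin(lπx/a) dx = (−1)^(j+l)·4jla³/(π²(j² − l²)²); higher powers the same way via product-to-sum and parts.
Normalization: ∫|φ|² dx = 22.980.
⟨x⟩ = 3.4300 and ⟨x²⟩ = 14.109.
(Δx)² = 14.109 − (3.4300)² = 2.3442.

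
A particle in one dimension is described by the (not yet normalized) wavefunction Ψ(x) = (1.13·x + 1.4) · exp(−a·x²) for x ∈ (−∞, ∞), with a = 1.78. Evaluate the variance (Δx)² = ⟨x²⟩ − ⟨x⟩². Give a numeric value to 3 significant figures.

Compute ⟨x⟩ and ⟨x²⟩ separately, then (Δx)² = ⟨x²⟩ − ⟨x⟩².
Expand each integrand as polynomial × e^(−2ax²) and use ∫x^(2j)·e^(−2ax²) dx = (2j−1)!!/(4a)^j · √(π/(2a)), odd powers → 0; here √(π/(2a)) = 0.93940.
Normalization: ∫|Ψ|² dx = 2.0097.
⟨x⟩ = 0.20772 and ⟨x²⟩ = 0.16400.
(Δx)² = 0.16400 − (0.20772)² = 0.12085.

0.121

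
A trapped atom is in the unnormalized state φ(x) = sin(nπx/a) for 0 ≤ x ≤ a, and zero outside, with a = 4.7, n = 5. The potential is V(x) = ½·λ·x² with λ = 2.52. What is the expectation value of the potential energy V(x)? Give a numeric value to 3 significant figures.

⟨V⟩ = ∫ V(x)·|φ|² dx / ∫|φ|² dx.
With sin²θ = (1 − cos2θ)/2 on 0 ≤ x ≤ a: ∫sin²(nπx/a) dx = a/2, ∫x·sin²(nπx/a) dx = a²/4, ∫x²·sin²(nπx/a) dx = a³·(1/6 − 1/(4n²π²)); higher powers xᵏ the same way, integrating xᵏ·cos(2nπx/a) by parts.
State is unnormalized: ∫|φ|² dx = 2.3500, and ∫φ*·V(x)·φ dx = 21.670, so ⟨V⟩ = 21.670 / 2.3500.
⟨V⟩ = 9.2214.

9.22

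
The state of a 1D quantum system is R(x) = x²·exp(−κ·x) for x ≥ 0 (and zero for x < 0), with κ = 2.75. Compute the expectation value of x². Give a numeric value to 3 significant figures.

0.992

⟨x²⟩ = ∫ x²·|R|² dx / ∫|R|² dx (integrals over the domain).
Every integrand reduces to terms xʲ·e^(−2κx) on [0, ∞); use ∫₀^∞ xʲ·e^(−2κx) dx = j!/(2κ)^(j+1).
State is unnormalized: ∫|R|² dx = 0.0047687, and ∫R*·x²·R dx = 0.0047293, so ⟨x²⟩ = 0.0047293 / 0.0047687.
⟨x²⟩ = 0.99174.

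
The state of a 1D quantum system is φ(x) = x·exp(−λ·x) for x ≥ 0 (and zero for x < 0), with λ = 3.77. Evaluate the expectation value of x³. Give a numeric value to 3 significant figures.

⟨x³⟩ = ∫ x³·|φ|² dx / ∫|φ|² dx (integrals over the domain).
Every integrand reduces to terms xʲ·e^(−2λx) on [0, ∞); use ∫₀^∞ xʲ·e^(−2λx) dx = j!/(2λ)^(j+1).
State is unnormalized: ∫|φ|² dx = 0.0046657, and ∫φ*·x³·φ dx = 0.00065306, so ⟨x³⟩ = 0.00065306 / 0.0046657.
⟨x³⟩ = 0.13997.

0.140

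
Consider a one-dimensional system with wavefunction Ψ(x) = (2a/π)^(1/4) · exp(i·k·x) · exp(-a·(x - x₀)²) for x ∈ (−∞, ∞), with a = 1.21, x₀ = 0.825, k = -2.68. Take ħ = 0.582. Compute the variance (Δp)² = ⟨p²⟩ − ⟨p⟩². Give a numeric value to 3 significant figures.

0.410

Compute ⟨p⟩ and ⟨p²⟩ separately; (Δp)² = ⟨p²⟩ − ⟨p⟩².
Gaussian moments (u = x − x₀): ∫u^(2j)·e^(−2au²) du = (2j−1)!!/(4a)^j · √(π/(2a)), odd powers integrate to 0; here √(π/(2a)) = 1.1394. Derivatives: Ψ′ = (ik − 2au)·Ψ, Ψ″ = ((ik − 2au)² − 2a)·Ψ; the odd-in-u pieces drop out.
⟨p⟩ = -1.5598 and ⟨p²⟩ = 2.8427.
(Δp)² = 2.8427 − (-1.5598)² = 0.40986.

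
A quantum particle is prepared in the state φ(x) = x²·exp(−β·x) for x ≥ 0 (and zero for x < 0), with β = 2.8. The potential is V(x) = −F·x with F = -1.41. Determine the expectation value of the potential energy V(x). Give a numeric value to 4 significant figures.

1.259

⟨V⟩ = ∫ V(x)·|φ|² dx / ∫|φ|² dx.
Every integrand reduces to terms xʲ·e^(−2βx) on [0, ∞); use ∫₀^∞ xʲ·e^(−2βx) dx = j!/(2β)^(j+1).
State is unnormalized: ∫|φ|² dx = 0.0043578, and ∫φ*·V(x)·φ dx = 0.0054862, so ⟨V⟩ = 0.0054862 / 0.0043578.
⟨V⟩ = 1.2589.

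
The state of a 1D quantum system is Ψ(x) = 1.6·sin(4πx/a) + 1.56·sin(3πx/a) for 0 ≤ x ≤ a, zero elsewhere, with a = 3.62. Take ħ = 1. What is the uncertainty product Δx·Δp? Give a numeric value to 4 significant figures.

2.218

Δx = √(⟨x²⟩−⟨x⟩²), Δp = √(⟨p²⟩−⟨p⟩²).
On 0 ≤ x ≤ a (j ≠ l): ∫sin²(jπx/a) dx = a/2, ∫sin(jπx/a)·sin(lπx/a) dx = 0; diagonal moments ∫x·sin²(jπx/a) dx = a²/4, ∫x²·sin²(jπx/a) dx = a³·(1/6 − 1/(4j²π²)); cross terms ∫x·sin(jπx/a)·sin(lπx/a) dx = 0 for j + l even and −4jla²/(π²(j² − l²)²) for j + l odd, ∫x²·sin(jπx/a)·sin(lπx/a) dx = (−1)^(j+l)·4jla³/(π²(j² − l²)²); higher powers the same way via product-to-sum and parts. d²/dx² sin(jπx/a) = −(jπ/a)²·sin(jπx/a); on 0 ≤ x ≤ a, ∫sin²(jπx/a) dx = a/2 and ∫sin(jπx/a)·sin(lπx/a) dx = 0 for j ≠ l, so only diagonal terms survive in ∫|Ψ|² and ∫Ψ·Ψ″; ∫Ψ·Ψ′ dx = [Ψ²/2] between the walls = 0.
Normalization: ∫|Ψ|² dx = 9.0384.
⟨x⟩ = 1.0916, ⟨x²⟩ = 1.7104 ⇒ Δx = 0.72025.
⟨p⟩ = 0.0000, ⟨p²⟩ = 9.4811 ⇒ Δp = 3.0791.
Δx·Δp = 2.2178.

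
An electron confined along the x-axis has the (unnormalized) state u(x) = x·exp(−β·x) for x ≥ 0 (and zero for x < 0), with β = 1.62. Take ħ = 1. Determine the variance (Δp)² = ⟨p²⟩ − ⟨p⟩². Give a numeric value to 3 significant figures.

2.62

Compute ⟨p⟩ and ⟨p²⟩ separately; (Δp)² = ⟨p²⟩ − ⟨p⟩².
Differentiate x·exp(−β·x) with the product rule; every integrand then reduces to terms xʲ·e^(−2βx) on [0, ∞), with ∫₀^∞ xʲ·e^(−2βx) dx = j!/(2β)^(j+1).
Normalization: ∫|u|² dx = 0.058802.
⟨p⟩ = 0.0000 and ⟨p²⟩ = 2.6244.
(Δp)² = 2.6244 − (0.0000)² = 2.6244.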